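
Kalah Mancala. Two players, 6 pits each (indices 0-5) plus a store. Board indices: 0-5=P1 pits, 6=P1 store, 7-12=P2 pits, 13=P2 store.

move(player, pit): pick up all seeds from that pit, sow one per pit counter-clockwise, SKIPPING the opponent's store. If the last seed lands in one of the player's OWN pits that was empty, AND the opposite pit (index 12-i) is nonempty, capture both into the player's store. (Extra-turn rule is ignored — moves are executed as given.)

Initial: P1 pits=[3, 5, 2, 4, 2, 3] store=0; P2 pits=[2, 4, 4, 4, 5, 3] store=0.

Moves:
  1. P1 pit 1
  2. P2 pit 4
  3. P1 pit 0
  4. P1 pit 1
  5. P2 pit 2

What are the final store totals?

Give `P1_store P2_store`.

Answer: 1 2

Derivation:
Move 1: P1 pit1 -> P1=[3,0,3,5,3,4](1) P2=[2,4,4,4,5,3](0)
Move 2: P2 pit4 -> P1=[4,1,4,5,3,4](1) P2=[2,4,4,4,0,4](1)
Move 3: P1 pit0 -> P1=[0,2,5,6,4,4](1) P2=[2,4,4,4,0,4](1)
Move 4: P1 pit1 -> P1=[0,0,6,7,4,4](1) P2=[2,4,4,4,0,4](1)
Move 5: P2 pit2 -> P1=[0,0,6,7,4,4](1) P2=[2,4,0,5,1,5](2)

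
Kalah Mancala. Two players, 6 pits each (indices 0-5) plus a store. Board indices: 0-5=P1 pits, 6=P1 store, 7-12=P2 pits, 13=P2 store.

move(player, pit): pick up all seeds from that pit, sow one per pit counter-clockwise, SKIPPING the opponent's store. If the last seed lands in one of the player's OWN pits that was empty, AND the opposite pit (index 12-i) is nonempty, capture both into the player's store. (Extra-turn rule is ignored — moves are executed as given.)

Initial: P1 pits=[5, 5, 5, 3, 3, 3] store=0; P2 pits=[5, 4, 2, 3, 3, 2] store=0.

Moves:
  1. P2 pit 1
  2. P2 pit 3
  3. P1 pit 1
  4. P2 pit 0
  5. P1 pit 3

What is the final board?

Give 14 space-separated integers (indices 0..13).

Answer: 6 0 6 0 5 5 2 1 1 4 1 6 5 1

Derivation:
Move 1: P2 pit1 -> P1=[5,5,5,3,3,3](0) P2=[5,0,3,4,4,3](0)
Move 2: P2 pit3 -> P1=[6,5,5,3,3,3](0) P2=[5,0,3,0,5,4](1)
Move 3: P1 pit1 -> P1=[6,0,6,4,4,4](1) P2=[5,0,3,0,5,4](1)
Move 4: P2 pit0 -> P1=[6,0,6,4,4,4](1) P2=[0,1,4,1,6,5](1)
Move 5: P1 pit3 -> P1=[6,0,6,0,5,5](2) P2=[1,1,4,1,6,5](1)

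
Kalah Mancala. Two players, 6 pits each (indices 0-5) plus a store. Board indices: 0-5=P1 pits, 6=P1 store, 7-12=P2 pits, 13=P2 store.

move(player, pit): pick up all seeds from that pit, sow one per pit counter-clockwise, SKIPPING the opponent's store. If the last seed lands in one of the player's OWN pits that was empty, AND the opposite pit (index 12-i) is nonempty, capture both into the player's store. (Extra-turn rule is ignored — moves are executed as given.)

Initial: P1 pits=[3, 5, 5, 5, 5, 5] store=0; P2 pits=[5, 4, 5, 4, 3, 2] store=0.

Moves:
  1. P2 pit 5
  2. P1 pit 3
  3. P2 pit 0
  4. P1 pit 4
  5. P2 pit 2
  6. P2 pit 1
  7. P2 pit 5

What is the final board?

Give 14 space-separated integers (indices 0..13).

Answer: 7 8 6 0 0 7 2 1 0 1 8 6 0 5

Derivation:
Move 1: P2 pit5 -> P1=[4,5,5,5,5,5](0) P2=[5,4,5,4,3,0](1)
Move 2: P1 pit3 -> P1=[4,5,5,0,6,6](1) P2=[6,5,5,4,3,0](1)
Move 3: P2 pit0 -> P1=[4,5,5,0,6,6](1) P2=[0,6,6,5,4,1](2)
Move 4: P1 pit4 -> P1=[4,5,5,0,0,7](2) P2=[1,7,7,6,4,1](2)
Move 5: P2 pit2 -> P1=[5,6,6,0,0,7](2) P2=[1,7,0,7,5,2](3)
Move 6: P2 pit1 -> P1=[6,7,6,0,0,7](2) P2=[1,0,1,8,6,3](4)
Move 7: P2 pit5 -> P1=[7,8,6,0,0,7](2) P2=[1,0,1,8,6,0](5)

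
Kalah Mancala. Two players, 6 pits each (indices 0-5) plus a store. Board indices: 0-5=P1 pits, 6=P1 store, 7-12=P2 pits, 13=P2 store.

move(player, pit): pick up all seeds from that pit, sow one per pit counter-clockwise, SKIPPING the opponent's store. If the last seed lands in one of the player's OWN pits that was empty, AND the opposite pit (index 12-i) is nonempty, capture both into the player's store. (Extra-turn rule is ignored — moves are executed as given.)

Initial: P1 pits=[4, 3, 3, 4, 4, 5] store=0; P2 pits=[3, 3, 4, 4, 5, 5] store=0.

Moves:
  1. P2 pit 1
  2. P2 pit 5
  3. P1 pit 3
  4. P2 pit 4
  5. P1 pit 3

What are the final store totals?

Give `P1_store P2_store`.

Answer: 1 2

Derivation:
Move 1: P2 pit1 -> P1=[4,3,3,4,4,5](0) P2=[3,0,5,5,6,5](0)
Move 2: P2 pit5 -> P1=[5,4,4,5,4,5](0) P2=[3,0,5,5,6,0](1)
Move 3: P1 pit3 -> P1=[5,4,4,0,5,6](1) P2=[4,1,5,5,6,0](1)
Move 4: P2 pit4 -> P1=[6,5,5,1,5,6](1) P2=[4,1,5,5,0,1](2)
Move 5: P1 pit3 -> P1=[6,5,5,0,6,6](1) P2=[4,1,5,5,0,1](2)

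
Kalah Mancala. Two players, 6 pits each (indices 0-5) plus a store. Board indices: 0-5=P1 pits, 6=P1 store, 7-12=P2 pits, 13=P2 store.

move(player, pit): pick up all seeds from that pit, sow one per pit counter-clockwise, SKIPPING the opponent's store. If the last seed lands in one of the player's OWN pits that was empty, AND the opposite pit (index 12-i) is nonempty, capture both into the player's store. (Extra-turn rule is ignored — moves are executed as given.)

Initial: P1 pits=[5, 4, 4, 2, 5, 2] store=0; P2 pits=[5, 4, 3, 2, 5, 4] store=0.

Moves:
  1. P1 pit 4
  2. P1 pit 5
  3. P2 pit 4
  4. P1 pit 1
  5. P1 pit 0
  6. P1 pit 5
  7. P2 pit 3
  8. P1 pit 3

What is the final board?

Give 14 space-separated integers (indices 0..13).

Answer: 0 1 7 0 3 1 6 9 6 4 0 1 6 1

Derivation:
Move 1: P1 pit4 -> P1=[5,4,4,2,0,3](1) P2=[6,5,4,2,5,4](0)
Move 2: P1 pit5 -> P1=[5,4,4,2,0,0](2) P2=[7,6,4,2,5,4](0)
Move 3: P2 pit4 -> P1=[6,5,5,2,0,0](2) P2=[7,6,4,2,0,5](1)
Move 4: P1 pit1 -> P1=[6,0,6,3,1,1](3) P2=[7,6,4,2,0,5](1)
Move 5: P1 pit0 -> P1=[0,1,7,4,2,2](4) P2=[7,6,4,2,0,5](1)
Move 6: P1 pit5 -> P1=[0,1,7,4,2,0](5) P2=[8,6,4,2,0,5](1)
Move 7: P2 pit3 -> P1=[0,1,7,4,2,0](5) P2=[8,6,4,0,1,6](1)
Move 8: P1 pit3 -> P1=[0,1,7,0,3,1](6) P2=[9,6,4,0,1,6](1)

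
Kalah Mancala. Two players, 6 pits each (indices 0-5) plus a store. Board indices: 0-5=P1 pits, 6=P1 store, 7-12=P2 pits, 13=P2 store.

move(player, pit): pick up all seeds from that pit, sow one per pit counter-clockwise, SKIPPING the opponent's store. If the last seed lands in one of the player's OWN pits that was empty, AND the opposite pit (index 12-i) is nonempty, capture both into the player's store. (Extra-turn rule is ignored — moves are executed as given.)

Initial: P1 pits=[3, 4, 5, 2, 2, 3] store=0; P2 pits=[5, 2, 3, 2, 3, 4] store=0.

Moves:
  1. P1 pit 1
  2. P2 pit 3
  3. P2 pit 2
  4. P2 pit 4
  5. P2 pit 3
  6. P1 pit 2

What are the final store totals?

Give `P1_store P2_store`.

Answer: 1 3

Derivation:
Move 1: P1 pit1 -> P1=[3,0,6,3,3,4](0) P2=[5,2,3,2,3,4](0)
Move 2: P2 pit3 -> P1=[3,0,6,3,3,4](0) P2=[5,2,3,0,4,5](0)
Move 3: P2 pit2 -> P1=[3,0,6,3,3,4](0) P2=[5,2,0,1,5,6](0)
Move 4: P2 pit4 -> P1=[4,1,7,3,3,4](0) P2=[5,2,0,1,0,7](1)
Move 5: P2 pit3 -> P1=[4,0,7,3,3,4](0) P2=[5,2,0,0,0,7](3)
Move 6: P1 pit2 -> P1=[4,0,0,4,4,5](1) P2=[6,3,1,0,0,7](3)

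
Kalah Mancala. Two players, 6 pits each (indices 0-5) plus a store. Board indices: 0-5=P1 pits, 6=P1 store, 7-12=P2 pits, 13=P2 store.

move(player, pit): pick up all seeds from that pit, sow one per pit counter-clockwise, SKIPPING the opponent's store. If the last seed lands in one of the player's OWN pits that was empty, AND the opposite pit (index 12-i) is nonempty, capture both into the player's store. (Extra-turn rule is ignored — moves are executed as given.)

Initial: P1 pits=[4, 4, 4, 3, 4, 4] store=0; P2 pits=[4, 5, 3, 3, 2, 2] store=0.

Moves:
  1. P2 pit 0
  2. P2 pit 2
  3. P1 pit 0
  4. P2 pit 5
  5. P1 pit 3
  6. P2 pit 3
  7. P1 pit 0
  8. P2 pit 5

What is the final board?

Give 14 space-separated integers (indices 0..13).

Move 1: P2 pit0 -> P1=[4,4,4,3,4,4](0) P2=[0,6,4,4,3,2](0)
Move 2: P2 pit2 -> P1=[4,4,4,3,4,4](0) P2=[0,6,0,5,4,3](1)
Move 3: P1 pit0 -> P1=[0,5,5,4,5,4](0) P2=[0,6,0,5,4,3](1)
Move 4: P2 pit5 -> P1=[1,6,5,4,5,4](0) P2=[0,6,0,5,4,0](2)
Move 5: P1 pit3 -> P1=[1,6,5,0,6,5](1) P2=[1,6,0,5,4,0](2)
Move 6: P2 pit3 -> P1=[2,7,5,0,6,5](1) P2=[1,6,0,0,5,1](3)
Move 7: P1 pit0 -> P1=[0,8,6,0,6,5](1) P2=[1,6,0,0,5,1](3)
Move 8: P2 pit5 -> P1=[0,8,6,0,6,5](1) P2=[1,6,0,0,5,0](4)

Answer: 0 8 6 0 6 5 1 1 6 0 0 5 0 4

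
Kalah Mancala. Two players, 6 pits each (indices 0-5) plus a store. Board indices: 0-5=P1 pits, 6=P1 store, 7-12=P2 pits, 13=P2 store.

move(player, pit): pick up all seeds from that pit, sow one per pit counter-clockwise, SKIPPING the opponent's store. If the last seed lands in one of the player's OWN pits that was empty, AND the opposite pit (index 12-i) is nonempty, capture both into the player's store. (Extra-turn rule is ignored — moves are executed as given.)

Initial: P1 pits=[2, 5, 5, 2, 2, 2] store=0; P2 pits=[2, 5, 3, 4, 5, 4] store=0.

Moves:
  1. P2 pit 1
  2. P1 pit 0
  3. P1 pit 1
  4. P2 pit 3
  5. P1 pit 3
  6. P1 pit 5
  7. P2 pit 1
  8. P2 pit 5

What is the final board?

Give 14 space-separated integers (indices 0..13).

Move 1: P2 pit1 -> P1=[2,5,5,2,2,2](0) P2=[2,0,4,5,6,5](1)
Move 2: P1 pit0 -> P1=[0,6,6,2,2,2](0) P2=[2,0,4,5,6,5](1)
Move 3: P1 pit1 -> P1=[0,0,7,3,3,3](1) P2=[3,0,4,5,6,5](1)
Move 4: P2 pit3 -> P1=[1,1,7,3,3,3](1) P2=[3,0,4,0,7,6](2)
Move 5: P1 pit3 -> P1=[1,1,7,0,4,4](2) P2=[3,0,4,0,7,6](2)
Move 6: P1 pit5 -> P1=[1,1,7,0,4,0](3) P2=[4,1,5,0,7,6](2)
Move 7: P2 pit1 -> P1=[1,1,7,0,4,0](3) P2=[4,0,6,0,7,6](2)
Move 8: P2 pit5 -> P1=[2,2,8,1,5,0](3) P2=[4,0,6,0,7,0](3)

Answer: 2 2 8 1 5 0 3 4 0 6 0 7 0 3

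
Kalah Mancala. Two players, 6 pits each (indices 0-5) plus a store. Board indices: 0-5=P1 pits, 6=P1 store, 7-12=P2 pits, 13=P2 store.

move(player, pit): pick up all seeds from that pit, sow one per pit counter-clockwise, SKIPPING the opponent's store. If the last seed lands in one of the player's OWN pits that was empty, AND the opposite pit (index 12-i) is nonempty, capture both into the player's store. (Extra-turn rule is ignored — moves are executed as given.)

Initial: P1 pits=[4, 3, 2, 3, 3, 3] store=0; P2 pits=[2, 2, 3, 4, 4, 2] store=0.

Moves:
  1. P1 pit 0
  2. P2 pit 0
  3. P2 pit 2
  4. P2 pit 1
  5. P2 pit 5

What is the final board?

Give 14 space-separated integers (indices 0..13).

Move 1: P1 pit0 -> P1=[0,4,3,4,4,3](0) P2=[2,2,3,4,4,2](0)
Move 2: P2 pit0 -> P1=[0,4,3,4,4,3](0) P2=[0,3,4,4,4,2](0)
Move 3: P2 pit2 -> P1=[0,4,3,4,4,3](0) P2=[0,3,0,5,5,3](1)
Move 4: P2 pit1 -> P1=[0,4,3,4,4,3](0) P2=[0,0,1,6,6,3](1)
Move 5: P2 pit5 -> P1=[1,5,3,4,4,3](0) P2=[0,0,1,6,6,0](2)

Answer: 1 5 3 4 4 3 0 0 0 1 6 6 0 2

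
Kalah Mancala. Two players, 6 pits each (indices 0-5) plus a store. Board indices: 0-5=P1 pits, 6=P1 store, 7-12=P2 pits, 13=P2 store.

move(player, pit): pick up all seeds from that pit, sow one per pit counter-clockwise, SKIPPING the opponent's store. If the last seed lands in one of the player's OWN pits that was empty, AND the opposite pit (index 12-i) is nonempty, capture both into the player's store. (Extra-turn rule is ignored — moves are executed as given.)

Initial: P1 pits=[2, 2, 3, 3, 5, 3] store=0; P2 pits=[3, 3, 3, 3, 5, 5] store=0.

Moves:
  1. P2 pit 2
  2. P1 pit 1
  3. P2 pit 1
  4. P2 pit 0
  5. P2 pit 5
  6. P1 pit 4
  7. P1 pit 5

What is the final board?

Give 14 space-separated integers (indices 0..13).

Answer: 3 1 5 5 0 0 2 2 3 4 7 7 0 1

Derivation:
Move 1: P2 pit2 -> P1=[2,2,3,3,5,3](0) P2=[3,3,0,4,6,6](0)
Move 2: P1 pit1 -> P1=[2,0,4,4,5,3](0) P2=[3,3,0,4,6,6](0)
Move 3: P2 pit1 -> P1=[2,0,4,4,5,3](0) P2=[3,0,1,5,7,6](0)
Move 4: P2 pit0 -> P1=[2,0,4,4,5,3](0) P2=[0,1,2,6,7,6](0)
Move 5: P2 pit5 -> P1=[3,1,5,5,6,3](0) P2=[0,1,2,6,7,0](1)
Move 6: P1 pit4 -> P1=[3,1,5,5,0,4](1) P2=[1,2,3,7,7,0](1)
Move 7: P1 pit5 -> P1=[3,1,5,5,0,0](2) P2=[2,3,4,7,7,0](1)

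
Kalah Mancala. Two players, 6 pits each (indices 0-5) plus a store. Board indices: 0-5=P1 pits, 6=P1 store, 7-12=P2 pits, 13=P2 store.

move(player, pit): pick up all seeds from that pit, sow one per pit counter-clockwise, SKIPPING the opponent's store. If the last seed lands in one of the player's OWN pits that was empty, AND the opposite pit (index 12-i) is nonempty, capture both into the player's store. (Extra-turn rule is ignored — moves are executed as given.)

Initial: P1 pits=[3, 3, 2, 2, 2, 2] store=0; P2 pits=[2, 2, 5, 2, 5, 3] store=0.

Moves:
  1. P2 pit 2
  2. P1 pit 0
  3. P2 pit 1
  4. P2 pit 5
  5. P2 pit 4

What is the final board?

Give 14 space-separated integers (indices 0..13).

Move 1: P2 pit2 -> P1=[4,3,2,2,2,2](0) P2=[2,2,0,3,6,4](1)
Move 2: P1 pit0 -> P1=[0,4,3,3,3,2](0) P2=[2,2,0,3,6,4](1)
Move 3: P2 pit1 -> P1=[0,4,3,3,3,2](0) P2=[2,0,1,4,6,4](1)
Move 4: P2 pit5 -> P1=[1,5,4,3,3,2](0) P2=[2,0,1,4,6,0](2)
Move 5: P2 pit4 -> P1=[2,6,5,4,3,2](0) P2=[2,0,1,4,0,1](3)

Answer: 2 6 5 4 3 2 0 2 0 1 4 0 1 3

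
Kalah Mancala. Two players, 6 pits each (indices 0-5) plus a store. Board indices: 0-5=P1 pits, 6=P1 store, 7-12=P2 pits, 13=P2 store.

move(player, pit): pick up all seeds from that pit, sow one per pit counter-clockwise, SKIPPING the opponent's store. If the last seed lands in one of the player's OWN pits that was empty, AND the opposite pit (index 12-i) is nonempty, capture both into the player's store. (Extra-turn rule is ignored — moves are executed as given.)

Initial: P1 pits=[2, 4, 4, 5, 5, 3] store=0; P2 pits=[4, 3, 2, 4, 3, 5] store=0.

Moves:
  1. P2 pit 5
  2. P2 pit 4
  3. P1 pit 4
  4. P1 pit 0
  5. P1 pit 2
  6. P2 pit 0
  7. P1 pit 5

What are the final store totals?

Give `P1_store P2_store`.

Answer: 8 3

Derivation:
Move 1: P2 pit5 -> P1=[3,5,5,6,5,3](0) P2=[4,3,2,4,3,0](1)
Move 2: P2 pit4 -> P1=[4,5,5,6,5,3](0) P2=[4,3,2,4,0,1](2)
Move 3: P1 pit4 -> P1=[4,5,5,6,0,4](1) P2=[5,4,3,4,0,1](2)
Move 4: P1 pit0 -> P1=[0,6,6,7,0,4](6) P2=[5,0,3,4,0,1](2)
Move 5: P1 pit2 -> P1=[0,6,0,8,1,5](7) P2=[6,1,3,4,0,1](2)
Move 6: P2 pit0 -> P1=[0,6,0,8,1,5](7) P2=[0,2,4,5,1,2](3)
Move 7: P1 pit5 -> P1=[0,6,0,8,1,0](8) P2=[1,3,5,6,1,2](3)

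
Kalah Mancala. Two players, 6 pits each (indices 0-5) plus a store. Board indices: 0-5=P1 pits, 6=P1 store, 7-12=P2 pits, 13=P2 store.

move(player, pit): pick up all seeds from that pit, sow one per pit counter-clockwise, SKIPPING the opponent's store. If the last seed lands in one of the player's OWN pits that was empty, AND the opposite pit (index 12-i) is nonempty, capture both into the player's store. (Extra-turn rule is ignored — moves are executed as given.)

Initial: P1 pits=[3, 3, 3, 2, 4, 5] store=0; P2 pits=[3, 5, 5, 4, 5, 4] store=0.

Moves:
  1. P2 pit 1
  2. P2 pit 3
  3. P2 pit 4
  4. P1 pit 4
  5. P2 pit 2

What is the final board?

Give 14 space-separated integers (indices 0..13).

Answer: 6 6 5 3 0 6 1 4 1 0 1 1 8 4

Derivation:
Move 1: P2 pit1 -> P1=[3,3,3,2,4,5](0) P2=[3,0,6,5,6,5](1)
Move 2: P2 pit3 -> P1=[4,4,3,2,4,5](0) P2=[3,0,6,0,7,6](2)
Move 3: P2 pit4 -> P1=[5,5,4,3,5,5](0) P2=[3,0,6,0,0,7](3)
Move 4: P1 pit4 -> P1=[5,5,4,3,0,6](1) P2=[4,1,7,0,0,7](3)
Move 5: P2 pit2 -> P1=[6,6,5,3,0,6](1) P2=[4,1,0,1,1,8](4)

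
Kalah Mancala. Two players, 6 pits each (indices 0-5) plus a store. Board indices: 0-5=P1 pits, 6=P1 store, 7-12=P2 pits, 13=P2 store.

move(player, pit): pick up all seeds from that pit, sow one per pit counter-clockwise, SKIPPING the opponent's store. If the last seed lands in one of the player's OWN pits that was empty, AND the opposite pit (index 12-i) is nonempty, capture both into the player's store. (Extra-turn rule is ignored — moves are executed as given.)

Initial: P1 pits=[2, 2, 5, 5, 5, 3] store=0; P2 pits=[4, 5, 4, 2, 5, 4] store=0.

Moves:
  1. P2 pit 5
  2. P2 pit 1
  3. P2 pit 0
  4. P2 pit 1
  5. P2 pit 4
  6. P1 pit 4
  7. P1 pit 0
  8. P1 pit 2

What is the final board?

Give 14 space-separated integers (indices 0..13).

Answer: 0 5 0 8 1 5 4 2 1 9 6 0 2 3

Derivation:
Move 1: P2 pit5 -> P1=[3,3,6,5,5,3](0) P2=[4,5,4,2,5,0](1)
Move 2: P2 pit1 -> P1=[3,3,6,5,5,3](0) P2=[4,0,5,3,6,1](2)
Move 3: P2 pit0 -> P1=[3,3,6,5,5,3](0) P2=[0,1,6,4,7,1](2)
Move 4: P2 pit1 -> P1=[3,3,6,5,5,3](0) P2=[0,0,7,4,7,1](2)
Move 5: P2 pit4 -> P1=[4,4,7,6,6,3](0) P2=[0,0,7,4,0,2](3)
Move 6: P1 pit4 -> P1=[4,4,7,6,0,4](1) P2=[1,1,8,5,0,2](3)
Move 7: P1 pit0 -> P1=[0,5,8,7,0,4](3) P2=[1,0,8,5,0,2](3)
Move 8: P1 pit2 -> P1=[0,5,0,8,1,5](4) P2=[2,1,9,6,0,2](3)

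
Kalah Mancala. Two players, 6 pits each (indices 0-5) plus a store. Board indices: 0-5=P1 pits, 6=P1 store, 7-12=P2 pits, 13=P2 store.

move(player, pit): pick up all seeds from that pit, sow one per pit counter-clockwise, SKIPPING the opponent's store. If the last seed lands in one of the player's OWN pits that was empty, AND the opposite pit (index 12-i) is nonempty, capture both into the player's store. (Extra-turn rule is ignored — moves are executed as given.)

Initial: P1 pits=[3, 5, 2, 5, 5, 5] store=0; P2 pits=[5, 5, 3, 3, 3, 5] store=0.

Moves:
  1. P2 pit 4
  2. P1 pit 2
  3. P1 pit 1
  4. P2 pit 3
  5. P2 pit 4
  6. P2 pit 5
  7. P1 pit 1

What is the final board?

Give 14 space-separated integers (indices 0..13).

Move 1: P2 pit4 -> P1=[4,5,2,5,5,5](0) P2=[5,5,3,3,0,6](1)
Move 2: P1 pit2 -> P1=[4,5,0,6,6,5](0) P2=[5,5,3,3,0,6](1)
Move 3: P1 pit1 -> P1=[4,0,1,7,7,6](1) P2=[5,5,3,3,0,6](1)
Move 4: P2 pit3 -> P1=[4,0,1,7,7,6](1) P2=[5,5,3,0,1,7](2)
Move 5: P2 pit4 -> P1=[4,0,1,7,7,6](1) P2=[5,5,3,0,0,8](2)
Move 6: P2 pit5 -> P1=[5,1,2,8,8,7](1) P2=[6,5,3,0,0,0](3)
Move 7: P1 pit1 -> P1=[5,0,3,8,8,7](1) P2=[6,5,3,0,0,0](3)

Answer: 5 0 3 8 8 7 1 6 5 3 0 0 0 3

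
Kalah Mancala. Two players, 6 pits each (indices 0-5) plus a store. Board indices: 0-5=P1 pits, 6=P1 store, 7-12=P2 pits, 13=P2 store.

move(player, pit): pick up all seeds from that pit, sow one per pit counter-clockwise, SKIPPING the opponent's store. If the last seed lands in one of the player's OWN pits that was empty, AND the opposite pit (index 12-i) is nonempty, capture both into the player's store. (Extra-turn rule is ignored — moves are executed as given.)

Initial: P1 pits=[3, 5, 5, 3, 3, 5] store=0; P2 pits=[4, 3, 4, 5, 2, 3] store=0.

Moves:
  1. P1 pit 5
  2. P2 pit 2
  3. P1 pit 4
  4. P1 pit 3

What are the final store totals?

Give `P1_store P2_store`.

Answer: 3 1

Derivation:
Move 1: P1 pit5 -> P1=[3,5,5,3,3,0](1) P2=[5,4,5,6,2,3](0)
Move 2: P2 pit2 -> P1=[4,5,5,3,3,0](1) P2=[5,4,0,7,3,4](1)
Move 3: P1 pit4 -> P1=[4,5,5,3,0,1](2) P2=[6,4,0,7,3,4](1)
Move 4: P1 pit3 -> P1=[4,5,5,0,1,2](3) P2=[6,4,0,7,3,4](1)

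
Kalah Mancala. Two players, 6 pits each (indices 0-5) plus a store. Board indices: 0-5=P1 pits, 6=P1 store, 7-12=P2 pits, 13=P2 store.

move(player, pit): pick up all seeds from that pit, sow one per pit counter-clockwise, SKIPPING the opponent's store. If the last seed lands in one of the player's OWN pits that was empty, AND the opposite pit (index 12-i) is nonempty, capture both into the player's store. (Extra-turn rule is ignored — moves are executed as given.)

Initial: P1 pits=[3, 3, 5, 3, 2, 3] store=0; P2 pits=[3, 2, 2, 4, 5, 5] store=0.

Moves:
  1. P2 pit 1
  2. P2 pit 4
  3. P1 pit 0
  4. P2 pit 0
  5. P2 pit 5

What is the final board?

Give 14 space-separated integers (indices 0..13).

Move 1: P2 pit1 -> P1=[3,3,5,3,2,3](0) P2=[3,0,3,5,5,5](0)
Move 2: P2 pit4 -> P1=[4,4,6,3,2,3](0) P2=[3,0,3,5,0,6](1)
Move 3: P1 pit0 -> P1=[0,5,7,4,3,3](0) P2=[3,0,3,5,0,6](1)
Move 4: P2 pit0 -> P1=[0,5,7,4,3,3](0) P2=[0,1,4,6,0,6](1)
Move 5: P2 pit5 -> P1=[1,6,8,5,4,3](0) P2=[0,1,4,6,0,0](2)

Answer: 1 6 8 5 4 3 0 0 1 4 6 0 0 2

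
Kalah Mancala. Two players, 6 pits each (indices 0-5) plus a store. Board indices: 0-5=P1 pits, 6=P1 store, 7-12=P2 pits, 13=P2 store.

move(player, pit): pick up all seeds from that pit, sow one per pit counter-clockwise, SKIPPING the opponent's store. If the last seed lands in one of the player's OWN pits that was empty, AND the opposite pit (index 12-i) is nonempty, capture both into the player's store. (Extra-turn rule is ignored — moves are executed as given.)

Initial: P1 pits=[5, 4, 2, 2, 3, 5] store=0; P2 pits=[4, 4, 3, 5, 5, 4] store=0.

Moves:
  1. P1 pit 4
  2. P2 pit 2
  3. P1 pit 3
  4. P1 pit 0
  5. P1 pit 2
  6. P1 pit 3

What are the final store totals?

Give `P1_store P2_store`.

Answer: 1 0

Derivation:
Move 1: P1 pit4 -> P1=[5,4,2,2,0,6](1) P2=[5,4,3,5,5,4](0)
Move 2: P2 pit2 -> P1=[5,4,2,2,0,6](1) P2=[5,4,0,6,6,5](0)
Move 3: P1 pit3 -> P1=[5,4,2,0,1,7](1) P2=[5,4,0,6,6,5](0)
Move 4: P1 pit0 -> P1=[0,5,3,1,2,8](1) P2=[5,4,0,6,6,5](0)
Move 5: P1 pit2 -> P1=[0,5,0,2,3,9](1) P2=[5,4,0,6,6,5](0)
Move 6: P1 pit3 -> P1=[0,5,0,0,4,10](1) P2=[5,4,0,6,6,5](0)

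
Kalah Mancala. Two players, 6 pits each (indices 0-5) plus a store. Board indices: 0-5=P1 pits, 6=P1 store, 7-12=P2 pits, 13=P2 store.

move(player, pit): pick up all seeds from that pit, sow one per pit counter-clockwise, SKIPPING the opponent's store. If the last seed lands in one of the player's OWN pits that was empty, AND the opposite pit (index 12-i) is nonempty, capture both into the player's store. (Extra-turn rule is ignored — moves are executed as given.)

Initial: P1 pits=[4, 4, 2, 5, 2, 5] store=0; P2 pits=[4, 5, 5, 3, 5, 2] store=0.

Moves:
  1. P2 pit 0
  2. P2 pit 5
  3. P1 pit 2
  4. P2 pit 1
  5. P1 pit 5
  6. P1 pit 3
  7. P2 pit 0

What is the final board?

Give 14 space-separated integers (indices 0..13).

Move 1: P2 pit0 -> P1=[4,4,2,5,2,5](0) P2=[0,6,6,4,6,2](0)
Move 2: P2 pit5 -> P1=[5,4,2,5,2,5](0) P2=[0,6,6,4,6,0](1)
Move 3: P1 pit2 -> P1=[5,4,0,6,3,5](0) P2=[0,6,6,4,6,0](1)
Move 4: P2 pit1 -> P1=[6,4,0,6,3,5](0) P2=[0,0,7,5,7,1](2)
Move 5: P1 pit5 -> P1=[6,4,0,6,3,0](1) P2=[1,1,8,6,7,1](2)
Move 6: P1 pit3 -> P1=[6,4,0,0,4,1](2) P2=[2,2,9,6,7,1](2)
Move 7: P2 pit0 -> P1=[6,4,0,0,4,1](2) P2=[0,3,10,6,7,1](2)

Answer: 6 4 0 0 4 1 2 0 3 10 6 7 1 2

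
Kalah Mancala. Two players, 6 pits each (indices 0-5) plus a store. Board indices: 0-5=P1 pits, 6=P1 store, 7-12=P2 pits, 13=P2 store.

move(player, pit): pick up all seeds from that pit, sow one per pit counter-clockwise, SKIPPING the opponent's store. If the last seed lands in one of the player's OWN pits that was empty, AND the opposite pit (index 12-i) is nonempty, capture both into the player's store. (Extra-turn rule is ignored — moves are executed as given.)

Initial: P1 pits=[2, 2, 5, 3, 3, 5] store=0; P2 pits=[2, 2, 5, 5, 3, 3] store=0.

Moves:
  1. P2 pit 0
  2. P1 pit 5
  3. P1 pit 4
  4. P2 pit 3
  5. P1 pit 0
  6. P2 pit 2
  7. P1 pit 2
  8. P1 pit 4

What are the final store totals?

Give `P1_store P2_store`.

Answer: 3 2

Derivation:
Move 1: P2 pit0 -> P1=[2,2,5,3,3,5](0) P2=[0,3,6,5,3,3](0)
Move 2: P1 pit5 -> P1=[2,2,5,3,3,0](1) P2=[1,4,7,6,3,3](0)
Move 3: P1 pit4 -> P1=[2,2,5,3,0,1](2) P2=[2,4,7,6,3,3](0)
Move 4: P2 pit3 -> P1=[3,3,6,3,0,1](2) P2=[2,4,7,0,4,4](1)
Move 5: P1 pit0 -> P1=[0,4,7,4,0,1](2) P2=[2,4,7,0,4,4](1)
Move 6: P2 pit2 -> P1=[1,5,8,4,0,1](2) P2=[2,4,0,1,5,5](2)
Move 7: P1 pit2 -> P1=[1,5,0,5,1,2](3) P2=[3,5,1,2,5,5](2)
Move 8: P1 pit4 -> P1=[1,5,0,5,0,3](3) P2=[3,5,1,2,5,5](2)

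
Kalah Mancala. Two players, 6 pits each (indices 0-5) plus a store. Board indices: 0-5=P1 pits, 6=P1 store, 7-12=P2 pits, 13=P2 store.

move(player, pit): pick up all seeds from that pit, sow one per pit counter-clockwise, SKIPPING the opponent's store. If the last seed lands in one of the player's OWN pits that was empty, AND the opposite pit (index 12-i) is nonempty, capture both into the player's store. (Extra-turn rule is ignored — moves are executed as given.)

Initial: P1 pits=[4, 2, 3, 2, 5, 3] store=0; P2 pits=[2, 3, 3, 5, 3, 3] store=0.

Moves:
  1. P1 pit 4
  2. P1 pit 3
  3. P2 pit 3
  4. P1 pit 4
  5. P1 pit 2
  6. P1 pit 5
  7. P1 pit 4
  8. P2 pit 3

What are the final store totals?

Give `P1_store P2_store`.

Move 1: P1 pit4 -> P1=[4,2,3,2,0,4](1) P2=[3,4,4,5,3,3](0)
Move 2: P1 pit3 -> P1=[4,2,3,0,1,5](1) P2=[3,4,4,5,3,3](0)
Move 3: P2 pit3 -> P1=[5,3,3,0,1,5](1) P2=[3,4,4,0,4,4](1)
Move 4: P1 pit4 -> P1=[5,3,3,0,0,6](1) P2=[3,4,4,0,4,4](1)
Move 5: P1 pit2 -> P1=[5,3,0,1,1,7](1) P2=[3,4,4,0,4,4](1)
Move 6: P1 pit5 -> P1=[5,3,0,1,1,0](2) P2=[4,5,5,1,5,5](1)
Move 7: P1 pit4 -> P1=[5,3,0,1,0,0](7) P2=[0,5,5,1,5,5](1)
Move 8: P2 pit3 -> P1=[5,3,0,1,0,0](7) P2=[0,5,5,0,6,5](1)

Answer: 7 1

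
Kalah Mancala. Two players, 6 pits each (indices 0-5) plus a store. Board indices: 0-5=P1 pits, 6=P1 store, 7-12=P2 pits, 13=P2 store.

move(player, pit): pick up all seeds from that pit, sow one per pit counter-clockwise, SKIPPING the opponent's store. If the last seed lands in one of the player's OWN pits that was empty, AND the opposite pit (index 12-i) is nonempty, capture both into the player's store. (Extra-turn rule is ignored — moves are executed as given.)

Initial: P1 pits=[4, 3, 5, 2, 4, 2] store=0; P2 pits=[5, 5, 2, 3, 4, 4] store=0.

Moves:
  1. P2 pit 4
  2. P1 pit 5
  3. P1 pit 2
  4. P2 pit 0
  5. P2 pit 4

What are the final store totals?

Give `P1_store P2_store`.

Move 1: P2 pit4 -> P1=[5,4,5,2,4,2](0) P2=[5,5,2,3,0,5](1)
Move 2: P1 pit5 -> P1=[5,4,5,2,4,0](1) P2=[6,5,2,3,0,5](1)
Move 3: P1 pit2 -> P1=[5,4,0,3,5,1](2) P2=[7,5,2,3,0,5](1)
Move 4: P2 pit0 -> P1=[6,4,0,3,5,1](2) P2=[0,6,3,4,1,6](2)
Move 5: P2 pit4 -> P1=[6,4,0,3,5,1](2) P2=[0,6,3,4,0,7](2)

Answer: 2 2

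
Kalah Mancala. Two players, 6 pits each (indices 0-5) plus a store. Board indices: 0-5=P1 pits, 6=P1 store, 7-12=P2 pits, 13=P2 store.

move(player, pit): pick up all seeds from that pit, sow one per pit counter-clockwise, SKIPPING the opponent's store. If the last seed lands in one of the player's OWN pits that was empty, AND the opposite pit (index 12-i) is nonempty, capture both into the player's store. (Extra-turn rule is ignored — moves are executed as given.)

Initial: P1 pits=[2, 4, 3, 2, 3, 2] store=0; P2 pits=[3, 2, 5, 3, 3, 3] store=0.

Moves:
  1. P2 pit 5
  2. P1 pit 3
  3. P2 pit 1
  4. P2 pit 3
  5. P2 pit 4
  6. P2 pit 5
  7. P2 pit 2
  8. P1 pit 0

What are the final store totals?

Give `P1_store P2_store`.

Answer: 1 5

Derivation:
Move 1: P2 pit5 -> P1=[3,5,3,2,3,2](0) P2=[3,2,5,3,3,0](1)
Move 2: P1 pit3 -> P1=[3,5,3,0,4,3](0) P2=[3,2,5,3,3,0](1)
Move 3: P2 pit1 -> P1=[3,5,3,0,4,3](0) P2=[3,0,6,4,3,0](1)
Move 4: P2 pit3 -> P1=[4,5,3,0,4,3](0) P2=[3,0,6,0,4,1](2)
Move 5: P2 pit4 -> P1=[5,6,3,0,4,3](0) P2=[3,0,6,0,0,2](3)
Move 6: P2 pit5 -> P1=[6,6,3,0,4,3](0) P2=[3,0,6,0,0,0](4)
Move 7: P2 pit2 -> P1=[7,7,3,0,4,3](0) P2=[3,0,0,1,1,1](5)
Move 8: P1 pit0 -> P1=[0,8,4,1,5,4](1) P2=[4,0,0,1,1,1](5)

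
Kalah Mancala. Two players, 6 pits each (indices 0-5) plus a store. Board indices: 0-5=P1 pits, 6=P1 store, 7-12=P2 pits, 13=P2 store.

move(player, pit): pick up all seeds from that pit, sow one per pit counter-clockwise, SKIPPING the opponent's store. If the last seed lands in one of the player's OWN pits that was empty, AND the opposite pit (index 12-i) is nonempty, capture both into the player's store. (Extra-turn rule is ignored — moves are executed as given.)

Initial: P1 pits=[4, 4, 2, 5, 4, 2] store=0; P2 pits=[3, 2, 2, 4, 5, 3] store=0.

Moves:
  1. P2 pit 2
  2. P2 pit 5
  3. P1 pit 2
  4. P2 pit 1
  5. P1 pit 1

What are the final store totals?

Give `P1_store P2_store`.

Answer: 1 1

Derivation:
Move 1: P2 pit2 -> P1=[4,4,2,5,4,2](0) P2=[3,2,0,5,6,3](0)
Move 2: P2 pit5 -> P1=[5,5,2,5,4,2](0) P2=[3,2,0,5,6,0](1)
Move 3: P1 pit2 -> P1=[5,5,0,6,5,2](0) P2=[3,2,0,5,6,0](1)
Move 4: P2 pit1 -> P1=[5,5,0,6,5,2](0) P2=[3,0,1,6,6,0](1)
Move 5: P1 pit1 -> P1=[5,0,1,7,6,3](1) P2=[3,0,1,6,6,0](1)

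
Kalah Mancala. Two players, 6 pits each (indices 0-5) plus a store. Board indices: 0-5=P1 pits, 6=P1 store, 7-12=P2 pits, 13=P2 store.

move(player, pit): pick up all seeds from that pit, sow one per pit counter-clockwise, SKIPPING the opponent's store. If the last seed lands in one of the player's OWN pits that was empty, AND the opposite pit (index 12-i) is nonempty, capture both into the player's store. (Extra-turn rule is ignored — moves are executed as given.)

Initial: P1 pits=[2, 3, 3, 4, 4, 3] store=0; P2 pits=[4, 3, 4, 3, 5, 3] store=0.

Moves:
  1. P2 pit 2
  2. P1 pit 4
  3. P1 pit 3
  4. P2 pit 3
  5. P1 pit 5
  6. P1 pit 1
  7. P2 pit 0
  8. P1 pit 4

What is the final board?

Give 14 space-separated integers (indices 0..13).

Answer: 4 0 4 1 0 1 4 0 6 2 2 8 6 3

Derivation:
Move 1: P2 pit2 -> P1=[2,3,3,4,4,3](0) P2=[4,3,0,4,6,4](1)
Move 2: P1 pit4 -> P1=[2,3,3,4,0,4](1) P2=[5,4,0,4,6,4](1)
Move 3: P1 pit3 -> P1=[2,3,3,0,1,5](2) P2=[6,4,0,4,6,4](1)
Move 4: P2 pit3 -> P1=[3,3,3,0,1,5](2) P2=[6,4,0,0,7,5](2)
Move 5: P1 pit5 -> P1=[3,3,3,0,1,0](3) P2=[7,5,1,1,7,5](2)
Move 6: P1 pit1 -> P1=[3,0,4,1,2,0](3) P2=[7,5,1,1,7,5](2)
Move 7: P2 pit0 -> P1=[4,0,4,1,2,0](3) P2=[0,6,2,2,8,6](3)
Move 8: P1 pit4 -> P1=[4,0,4,1,0,1](4) P2=[0,6,2,2,8,6](3)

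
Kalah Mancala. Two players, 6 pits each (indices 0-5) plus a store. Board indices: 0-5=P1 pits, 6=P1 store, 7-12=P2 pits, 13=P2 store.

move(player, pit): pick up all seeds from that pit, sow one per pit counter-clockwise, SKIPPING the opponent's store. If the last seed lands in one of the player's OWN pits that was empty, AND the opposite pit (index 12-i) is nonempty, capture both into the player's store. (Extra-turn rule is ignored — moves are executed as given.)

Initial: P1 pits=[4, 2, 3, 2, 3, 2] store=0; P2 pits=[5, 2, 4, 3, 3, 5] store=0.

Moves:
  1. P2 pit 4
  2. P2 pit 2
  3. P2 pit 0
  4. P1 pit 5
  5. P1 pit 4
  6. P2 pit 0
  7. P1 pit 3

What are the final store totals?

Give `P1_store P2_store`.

Answer: 2 2

Derivation:
Move 1: P2 pit4 -> P1=[5,2,3,2,3,2](0) P2=[5,2,4,3,0,6](1)
Move 2: P2 pit2 -> P1=[5,2,3,2,3,2](0) P2=[5,2,0,4,1,7](2)
Move 3: P2 pit0 -> P1=[5,2,3,2,3,2](0) P2=[0,3,1,5,2,8](2)
Move 4: P1 pit5 -> P1=[5,2,3,2,3,0](1) P2=[1,3,1,5,2,8](2)
Move 5: P1 pit4 -> P1=[5,2,3,2,0,1](2) P2=[2,3,1,5,2,8](2)
Move 6: P2 pit0 -> P1=[5,2,3,2,0,1](2) P2=[0,4,2,5,2,8](2)
Move 7: P1 pit3 -> P1=[5,2,3,0,1,2](2) P2=[0,4,2,5,2,8](2)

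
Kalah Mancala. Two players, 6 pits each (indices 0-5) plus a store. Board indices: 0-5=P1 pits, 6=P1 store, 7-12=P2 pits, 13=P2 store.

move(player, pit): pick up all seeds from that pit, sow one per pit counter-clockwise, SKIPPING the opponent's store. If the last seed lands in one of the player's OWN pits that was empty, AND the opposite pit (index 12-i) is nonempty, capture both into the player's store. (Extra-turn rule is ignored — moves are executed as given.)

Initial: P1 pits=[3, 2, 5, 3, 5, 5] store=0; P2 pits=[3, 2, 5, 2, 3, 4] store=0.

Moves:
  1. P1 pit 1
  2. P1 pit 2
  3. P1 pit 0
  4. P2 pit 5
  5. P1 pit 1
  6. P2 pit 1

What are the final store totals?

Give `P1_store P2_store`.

Answer: 1 1

Derivation:
Move 1: P1 pit1 -> P1=[3,0,6,4,5,5](0) P2=[3,2,5,2,3,4](0)
Move 2: P1 pit2 -> P1=[3,0,0,5,6,6](1) P2=[4,3,5,2,3,4](0)
Move 3: P1 pit0 -> P1=[0,1,1,6,6,6](1) P2=[4,3,5,2,3,4](0)
Move 4: P2 pit5 -> P1=[1,2,2,6,6,6](1) P2=[4,3,5,2,3,0](1)
Move 5: P1 pit1 -> P1=[1,0,3,7,6,6](1) P2=[4,3,5,2,3,0](1)
Move 6: P2 pit1 -> P1=[1,0,3,7,6,6](1) P2=[4,0,6,3,4,0](1)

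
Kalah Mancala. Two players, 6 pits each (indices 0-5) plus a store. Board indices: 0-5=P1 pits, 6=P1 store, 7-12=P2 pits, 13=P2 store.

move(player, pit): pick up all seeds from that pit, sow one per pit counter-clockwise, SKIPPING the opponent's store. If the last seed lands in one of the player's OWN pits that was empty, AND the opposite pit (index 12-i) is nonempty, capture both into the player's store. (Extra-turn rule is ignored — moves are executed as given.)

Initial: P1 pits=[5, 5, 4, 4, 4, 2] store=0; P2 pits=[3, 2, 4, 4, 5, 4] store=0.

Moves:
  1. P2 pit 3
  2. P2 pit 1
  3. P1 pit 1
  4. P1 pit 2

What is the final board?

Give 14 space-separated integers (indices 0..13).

Answer: 6 0 0 6 5 3 1 3 0 5 0 6 5 6

Derivation:
Move 1: P2 pit3 -> P1=[6,5,4,4,4,2](0) P2=[3,2,4,0,6,5](1)
Move 2: P2 pit1 -> P1=[6,5,0,4,4,2](0) P2=[3,0,5,0,6,5](6)
Move 3: P1 pit1 -> P1=[6,0,1,5,5,3](1) P2=[3,0,5,0,6,5](6)
Move 4: P1 pit2 -> P1=[6,0,0,6,5,3](1) P2=[3,0,5,0,6,5](6)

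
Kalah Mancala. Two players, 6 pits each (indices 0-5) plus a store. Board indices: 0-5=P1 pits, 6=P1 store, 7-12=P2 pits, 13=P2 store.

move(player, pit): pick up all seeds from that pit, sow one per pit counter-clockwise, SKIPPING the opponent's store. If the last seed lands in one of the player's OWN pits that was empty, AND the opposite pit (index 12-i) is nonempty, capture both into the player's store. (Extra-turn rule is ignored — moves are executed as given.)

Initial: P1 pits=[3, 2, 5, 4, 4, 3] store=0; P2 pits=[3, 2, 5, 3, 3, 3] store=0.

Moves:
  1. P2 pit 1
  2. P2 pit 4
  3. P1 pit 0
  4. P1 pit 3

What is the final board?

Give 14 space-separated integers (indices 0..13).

Move 1: P2 pit1 -> P1=[3,2,5,4,4,3](0) P2=[3,0,6,4,3,3](0)
Move 2: P2 pit4 -> P1=[4,2,5,4,4,3](0) P2=[3,0,6,4,0,4](1)
Move 3: P1 pit0 -> P1=[0,3,6,5,5,3](0) P2=[3,0,6,4,0,4](1)
Move 4: P1 pit3 -> P1=[0,3,6,0,6,4](1) P2=[4,1,6,4,0,4](1)

Answer: 0 3 6 0 6 4 1 4 1 6 4 0 4 1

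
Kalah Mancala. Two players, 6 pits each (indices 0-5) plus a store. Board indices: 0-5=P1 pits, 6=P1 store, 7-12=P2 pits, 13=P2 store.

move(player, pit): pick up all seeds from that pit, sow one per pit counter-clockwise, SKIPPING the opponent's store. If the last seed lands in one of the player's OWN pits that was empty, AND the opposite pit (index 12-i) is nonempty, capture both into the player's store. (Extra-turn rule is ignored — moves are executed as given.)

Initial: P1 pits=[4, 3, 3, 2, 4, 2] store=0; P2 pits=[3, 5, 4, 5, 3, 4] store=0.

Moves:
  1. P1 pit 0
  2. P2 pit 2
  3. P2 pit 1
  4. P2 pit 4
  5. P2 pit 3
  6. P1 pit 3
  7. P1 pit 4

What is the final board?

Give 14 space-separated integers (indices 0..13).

Move 1: P1 pit0 -> P1=[0,4,4,3,5,2](0) P2=[3,5,4,5,3,4](0)
Move 2: P2 pit2 -> P1=[0,4,4,3,5,2](0) P2=[3,5,0,6,4,5](1)
Move 3: P2 pit1 -> P1=[0,4,4,3,5,2](0) P2=[3,0,1,7,5,6](2)
Move 4: P2 pit4 -> P1=[1,5,5,3,5,2](0) P2=[3,0,1,7,0,7](3)
Move 5: P2 pit3 -> P1=[2,6,6,4,5,2](0) P2=[3,0,1,0,1,8](4)
Move 6: P1 pit3 -> P1=[2,6,6,0,6,3](1) P2=[4,0,1,0,1,8](4)
Move 7: P1 pit4 -> P1=[2,6,6,0,0,4](2) P2=[5,1,2,1,1,8](4)

Answer: 2 6 6 0 0 4 2 5 1 2 1 1 8 4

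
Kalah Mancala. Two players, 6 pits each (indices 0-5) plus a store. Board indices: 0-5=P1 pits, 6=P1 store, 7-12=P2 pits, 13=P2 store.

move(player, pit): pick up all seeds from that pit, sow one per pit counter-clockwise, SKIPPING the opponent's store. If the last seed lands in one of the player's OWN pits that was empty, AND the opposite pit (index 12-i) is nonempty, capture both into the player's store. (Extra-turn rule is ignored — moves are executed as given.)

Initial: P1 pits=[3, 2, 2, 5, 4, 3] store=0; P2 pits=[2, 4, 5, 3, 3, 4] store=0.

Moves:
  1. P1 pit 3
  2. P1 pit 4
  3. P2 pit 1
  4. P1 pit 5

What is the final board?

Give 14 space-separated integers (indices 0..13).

Answer: 4 2 2 0 0 0 3 5 1 8 5 4 5 1

Derivation:
Move 1: P1 pit3 -> P1=[3,2,2,0,5,4](1) P2=[3,5,5,3,3,4](0)
Move 2: P1 pit4 -> P1=[3,2,2,0,0,5](2) P2=[4,6,6,3,3,4](0)
Move 3: P2 pit1 -> P1=[4,2,2,0,0,5](2) P2=[4,0,7,4,4,5](1)
Move 4: P1 pit5 -> P1=[4,2,2,0,0,0](3) P2=[5,1,8,5,4,5](1)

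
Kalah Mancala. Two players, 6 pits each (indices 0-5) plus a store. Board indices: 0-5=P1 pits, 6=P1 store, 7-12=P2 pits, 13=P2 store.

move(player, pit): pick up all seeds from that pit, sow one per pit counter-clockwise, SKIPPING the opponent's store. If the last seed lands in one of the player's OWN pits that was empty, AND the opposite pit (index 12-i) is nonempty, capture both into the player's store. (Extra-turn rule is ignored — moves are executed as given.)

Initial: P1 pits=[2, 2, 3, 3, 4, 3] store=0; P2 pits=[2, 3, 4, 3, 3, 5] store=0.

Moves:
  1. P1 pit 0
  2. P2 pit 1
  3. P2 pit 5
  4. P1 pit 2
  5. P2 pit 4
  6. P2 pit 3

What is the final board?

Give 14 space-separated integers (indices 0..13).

Move 1: P1 pit0 -> P1=[0,3,4,3,4,3](0) P2=[2,3,4,3,3,5](0)
Move 2: P2 pit1 -> P1=[0,3,4,3,4,3](0) P2=[2,0,5,4,4,5](0)
Move 3: P2 pit5 -> P1=[1,4,5,4,4,3](0) P2=[2,0,5,4,4,0](1)
Move 4: P1 pit2 -> P1=[1,4,0,5,5,4](1) P2=[3,0,5,4,4,0](1)
Move 5: P2 pit4 -> P1=[2,5,0,5,5,4](1) P2=[3,0,5,4,0,1](2)
Move 6: P2 pit3 -> P1=[3,5,0,5,5,4](1) P2=[3,0,5,0,1,2](3)

Answer: 3 5 0 5 5 4 1 3 0 5 0 1 2 3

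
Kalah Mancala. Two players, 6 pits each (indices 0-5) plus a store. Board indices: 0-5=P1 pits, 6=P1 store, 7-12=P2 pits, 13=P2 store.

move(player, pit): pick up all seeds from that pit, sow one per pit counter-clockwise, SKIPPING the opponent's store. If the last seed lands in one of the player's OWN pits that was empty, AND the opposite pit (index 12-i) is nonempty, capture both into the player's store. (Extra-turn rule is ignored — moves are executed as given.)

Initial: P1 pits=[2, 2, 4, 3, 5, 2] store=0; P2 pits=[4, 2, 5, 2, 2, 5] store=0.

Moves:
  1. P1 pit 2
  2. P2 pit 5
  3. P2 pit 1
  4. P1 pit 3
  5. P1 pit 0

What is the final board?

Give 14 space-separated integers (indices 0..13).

Move 1: P1 pit2 -> P1=[2,2,0,4,6,3](1) P2=[4,2,5,2,2,5](0)
Move 2: P2 pit5 -> P1=[3,3,1,5,6,3](1) P2=[4,2,5,2,2,0](1)
Move 3: P2 pit1 -> P1=[3,3,1,5,6,3](1) P2=[4,0,6,3,2,0](1)
Move 4: P1 pit3 -> P1=[3,3,1,0,7,4](2) P2=[5,1,6,3,2,0](1)
Move 5: P1 pit0 -> P1=[0,4,2,0,7,4](9) P2=[5,1,0,3,2,0](1)

Answer: 0 4 2 0 7 4 9 5 1 0 3 2 0 1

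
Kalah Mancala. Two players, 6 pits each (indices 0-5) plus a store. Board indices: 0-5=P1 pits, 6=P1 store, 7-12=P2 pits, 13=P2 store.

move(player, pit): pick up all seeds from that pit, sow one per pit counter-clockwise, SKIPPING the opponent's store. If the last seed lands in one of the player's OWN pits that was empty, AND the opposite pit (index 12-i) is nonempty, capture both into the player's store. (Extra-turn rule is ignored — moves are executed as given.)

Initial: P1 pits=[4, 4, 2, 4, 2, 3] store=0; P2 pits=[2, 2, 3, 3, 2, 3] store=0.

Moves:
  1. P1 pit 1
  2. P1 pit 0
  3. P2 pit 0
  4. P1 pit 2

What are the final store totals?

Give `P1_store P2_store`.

Answer: 1 0

Derivation:
Move 1: P1 pit1 -> P1=[4,0,3,5,3,4](0) P2=[2,2,3,3,2,3](0)
Move 2: P1 pit0 -> P1=[0,1,4,6,4,4](0) P2=[2,2,3,3,2,3](0)
Move 3: P2 pit0 -> P1=[0,1,4,6,4,4](0) P2=[0,3,4,3,2,3](0)
Move 4: P1 pit2 -> P1=[0,1,0,7,5,5](1) P2=[0,3,4,3,2,3](0)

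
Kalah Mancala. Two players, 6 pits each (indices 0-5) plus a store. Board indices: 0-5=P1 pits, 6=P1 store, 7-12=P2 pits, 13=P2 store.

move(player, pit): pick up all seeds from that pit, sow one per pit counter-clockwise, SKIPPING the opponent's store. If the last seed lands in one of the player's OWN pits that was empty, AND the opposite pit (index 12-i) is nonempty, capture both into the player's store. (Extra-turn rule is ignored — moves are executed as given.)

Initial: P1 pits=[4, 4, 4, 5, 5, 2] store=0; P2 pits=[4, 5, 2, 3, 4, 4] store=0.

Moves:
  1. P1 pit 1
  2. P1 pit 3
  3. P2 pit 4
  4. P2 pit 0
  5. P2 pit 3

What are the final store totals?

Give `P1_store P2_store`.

Answer: 1 2

Derivation:
Move 1: P1 pit1 -> P1=[4,0,5,6,6,3](0) P2=[4,5,2,3,4,4](0)
Move 2: P1 pit3 -> P1=[4,0,5,0,7,4](1) P2=[5,6,3,3,4,4](0)
Move 3: P2 pit4 -> P1=[5,1,5,0,7,4](1) P2=[5,6,3,3,0,5](1)
Move 4: P2 pit0 -> P1=[5,1,5,0,7,4](1) P2=[0,7,4,4,1,6](1)
Move 5: P2 pit3 -> P1=[6,1,5,0,7,4](1) P2=[0,7,4,0,2,7](2)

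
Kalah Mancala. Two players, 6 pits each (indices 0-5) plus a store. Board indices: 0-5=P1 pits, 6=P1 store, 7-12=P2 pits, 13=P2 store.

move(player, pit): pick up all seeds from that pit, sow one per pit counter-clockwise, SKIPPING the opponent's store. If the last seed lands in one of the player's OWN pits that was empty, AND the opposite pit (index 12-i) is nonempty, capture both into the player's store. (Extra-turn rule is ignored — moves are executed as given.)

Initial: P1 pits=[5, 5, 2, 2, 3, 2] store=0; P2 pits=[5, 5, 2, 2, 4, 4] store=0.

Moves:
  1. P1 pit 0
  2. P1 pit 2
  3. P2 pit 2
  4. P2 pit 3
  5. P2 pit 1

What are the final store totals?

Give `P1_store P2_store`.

Answer: 0 2

Derivation:
Move 1: P1 pit0 -> P1=[0,6,3,3,4,3](0) P2=[5,5,2,2,4,4](0)
Move 2: P1 pit2 -> P1=[0,6,0,4,5,4](0) P2=[5,5,2,2,4,4](0)
Move 3: P2 pit2 -> P1=[0,6,0,4,5,4](0) P2=[5,5,0,3,5,4](0)
Move 4: P2 pit3 -> P1=[0,6,0,4,5,4](0) P2=[5,5,0,0,6,5](1)
Move 5: P2 pit1 -> P1=[0,6,0,4,5,4](0) P2=[5,0,1,1,7,6](2)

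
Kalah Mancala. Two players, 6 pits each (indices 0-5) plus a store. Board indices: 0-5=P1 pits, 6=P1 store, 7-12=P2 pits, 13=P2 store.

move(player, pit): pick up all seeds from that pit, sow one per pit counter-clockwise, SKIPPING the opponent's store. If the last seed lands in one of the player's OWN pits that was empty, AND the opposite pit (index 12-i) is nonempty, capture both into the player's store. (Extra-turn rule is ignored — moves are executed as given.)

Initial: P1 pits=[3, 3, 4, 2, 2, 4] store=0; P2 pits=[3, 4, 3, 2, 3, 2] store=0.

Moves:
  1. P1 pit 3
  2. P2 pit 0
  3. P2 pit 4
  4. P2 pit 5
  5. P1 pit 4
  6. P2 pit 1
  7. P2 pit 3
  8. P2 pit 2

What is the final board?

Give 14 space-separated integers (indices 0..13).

Answer: 7 4 4 0 0 6 1 1 0 0 1 3 3 5

Derivation:
Move 1: P1 pit3 -> P1=[3,3,4,0,3,5](0) P2=[3,4,3,2,3,2](0)
Move 2: P2 pit0 -> P1=[3,3,4,0,3,5](0) P2=[0,5,4,3,3,2](0)
Move 3: P2 pit4 -> P1=[4,3,4,0,3,5](0) P2=[0,5,4,3,0,3](1)
Move 4: P2 pit5 -> P1=[5,4,4,0,3,5](0) P2=[0,5,4,3,0,0](2)
Move 5: P1 pit4 -> P1=[5,4,4,0,0,6](1) P2=[1,5,4,3,0,0](2)
Move 6: P2 pit1 -> P1=[5,4,4,0,0,6](1) P2=[1,0,5,4,1,1](3)
Move 7: P2 pit3 -> P1=[6,4,4,0,0,6](1) P2=[1,0,5,0,2,2](4)
Move 8: P2 pit2 -> P1=[7,4,4,0,0,6](1) P2=[1,0,0,1,3,3](5)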